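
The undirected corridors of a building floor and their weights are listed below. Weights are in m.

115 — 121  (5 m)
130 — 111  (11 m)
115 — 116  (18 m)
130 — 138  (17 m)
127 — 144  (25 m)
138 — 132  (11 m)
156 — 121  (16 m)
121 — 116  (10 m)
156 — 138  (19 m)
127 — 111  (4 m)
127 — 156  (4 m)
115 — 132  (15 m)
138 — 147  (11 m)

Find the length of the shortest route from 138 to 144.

Enumerating some paths:
138 - 130 - 111 - 127 - 144: 17+11+4+25 = 57
138 - 156 - 127 - 144: 19+4+25 = 48
Cheapest is 138 - 156 - 127 - 144 at 48 m.

48 m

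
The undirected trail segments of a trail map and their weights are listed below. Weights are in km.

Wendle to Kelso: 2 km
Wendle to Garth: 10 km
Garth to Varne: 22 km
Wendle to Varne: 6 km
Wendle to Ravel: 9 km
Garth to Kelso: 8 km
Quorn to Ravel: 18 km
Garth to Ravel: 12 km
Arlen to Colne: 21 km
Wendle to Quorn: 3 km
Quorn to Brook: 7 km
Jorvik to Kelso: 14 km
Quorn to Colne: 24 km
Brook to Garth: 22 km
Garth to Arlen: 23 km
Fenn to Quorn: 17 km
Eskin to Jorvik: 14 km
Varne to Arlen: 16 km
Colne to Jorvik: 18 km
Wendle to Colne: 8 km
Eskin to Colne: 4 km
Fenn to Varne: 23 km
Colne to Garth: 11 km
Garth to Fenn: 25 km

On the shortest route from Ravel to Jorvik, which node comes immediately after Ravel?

Enumerating some paths:
Ravel → Wendle → Colne → Eskin → Jorvik: 9+8+4+14 = 35
Ravel → Garth → Kelso → Jorvik: 12+8+14 = 34
Ravel → Wendle → Kelso → Jorvik: 9+2+14 = 25
Cheapest is Ravel → Wendle → Kelso → Jorvik at 25 km.
So from Ravel the first move is to Wendle.

Wendle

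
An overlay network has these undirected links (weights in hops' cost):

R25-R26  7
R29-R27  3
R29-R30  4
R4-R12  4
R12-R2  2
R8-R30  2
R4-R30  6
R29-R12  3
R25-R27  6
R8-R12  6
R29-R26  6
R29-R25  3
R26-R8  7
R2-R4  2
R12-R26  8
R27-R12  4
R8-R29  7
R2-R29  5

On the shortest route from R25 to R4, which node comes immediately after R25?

R29

Enumerating some paths:
R25–R29–R30–R4: 3+4+6 = 13
R25–R29–R12–R4: 3+3+4 = 10
The minimum is 10 hops' cost via R25–R29–R12–R4.
So from R25 the first move is to R29.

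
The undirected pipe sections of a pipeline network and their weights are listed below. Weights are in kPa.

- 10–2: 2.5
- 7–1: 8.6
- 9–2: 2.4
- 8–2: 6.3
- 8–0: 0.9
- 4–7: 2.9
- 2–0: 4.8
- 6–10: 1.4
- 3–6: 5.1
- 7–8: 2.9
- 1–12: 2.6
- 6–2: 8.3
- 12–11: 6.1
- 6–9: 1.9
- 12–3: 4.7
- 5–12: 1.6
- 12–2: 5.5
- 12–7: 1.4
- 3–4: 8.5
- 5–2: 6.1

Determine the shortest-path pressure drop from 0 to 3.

9.9 kPa

Candidate routes:
0 - 2 - 9 - 6 - 3: 4.8+2.4+1.9+5.1 = 14.2
0 - 2 - 10 - 6 - 3: 4.8+2.5+1.4+5.1 = 13.8
0 - 8 - 7 - 12 - 3: 0.9+2.9+1.4+4.7 = 9.9
The minimum is 9.9 kPa via 0 - 8 - 7 - 12 - 3.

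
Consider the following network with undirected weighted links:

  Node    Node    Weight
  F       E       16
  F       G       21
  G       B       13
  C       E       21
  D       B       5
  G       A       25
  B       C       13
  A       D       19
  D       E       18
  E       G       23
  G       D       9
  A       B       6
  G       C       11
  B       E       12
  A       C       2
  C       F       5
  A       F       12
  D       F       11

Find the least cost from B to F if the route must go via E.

28

Shortest B→E: B → E = 12
Best E to F: E → F costing 16
Total via E: 12 + 16 = 28.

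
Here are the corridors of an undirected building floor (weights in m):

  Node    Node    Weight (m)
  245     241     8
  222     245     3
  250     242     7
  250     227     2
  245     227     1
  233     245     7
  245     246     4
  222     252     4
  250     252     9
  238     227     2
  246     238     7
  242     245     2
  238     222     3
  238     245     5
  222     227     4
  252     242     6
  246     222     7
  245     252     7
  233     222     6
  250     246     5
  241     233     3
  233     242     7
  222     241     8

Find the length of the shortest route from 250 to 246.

Shortest distances from 250:
250: 0
227: 2  (via 250)
245: 3  (via 227)
238: 4  (via 227)
242: 5  (via 245)
246: 5  (via 250)
Shortest route: 250 → 246 = 5 m.

5 m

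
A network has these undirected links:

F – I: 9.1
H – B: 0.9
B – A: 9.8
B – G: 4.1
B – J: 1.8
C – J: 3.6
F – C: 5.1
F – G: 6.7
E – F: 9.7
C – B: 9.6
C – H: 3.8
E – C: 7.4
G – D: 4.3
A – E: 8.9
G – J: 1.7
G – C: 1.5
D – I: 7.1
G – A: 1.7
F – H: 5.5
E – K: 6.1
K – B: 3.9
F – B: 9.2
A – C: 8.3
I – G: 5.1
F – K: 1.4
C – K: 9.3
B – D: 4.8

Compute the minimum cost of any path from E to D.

Candidate routes:
E - K - B - D: 6.1+3.9+4.8 = 14.8
E - C - G - D: 7.4+1.5+4.3 = 13.2
E - C - H - B - D: 7.4+3.8+0.9+4.8 = 16.9
E - A - G - D: 8.9+1.7+4.3 = 14.9
Cheapest is E - C - G - D at 13.2.

13.2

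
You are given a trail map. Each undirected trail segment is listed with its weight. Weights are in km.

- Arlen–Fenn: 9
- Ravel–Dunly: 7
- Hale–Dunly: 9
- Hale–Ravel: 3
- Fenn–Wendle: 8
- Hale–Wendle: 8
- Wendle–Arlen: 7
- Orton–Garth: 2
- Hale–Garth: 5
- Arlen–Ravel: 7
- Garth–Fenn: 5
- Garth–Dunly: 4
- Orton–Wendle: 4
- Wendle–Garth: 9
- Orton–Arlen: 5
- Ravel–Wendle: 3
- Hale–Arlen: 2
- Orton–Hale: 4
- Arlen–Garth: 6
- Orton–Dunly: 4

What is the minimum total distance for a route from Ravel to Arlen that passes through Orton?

Shortest Ravel→Orton: Ravel → Wendle → Orton = 7
Shortest Orton→Arlen: Orton → Arlen = 5
Total via Orton: 7 + 5 = 12 km.

12 km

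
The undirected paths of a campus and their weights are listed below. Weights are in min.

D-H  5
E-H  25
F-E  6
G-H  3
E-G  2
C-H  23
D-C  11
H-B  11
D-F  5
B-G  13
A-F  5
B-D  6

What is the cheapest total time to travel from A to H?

15 min

Enumerating some paths:
A - F - E - G - H: 5+6+2+3 = 16
A - F - D - H: 5+5+5 = 15
The minimum is 15 min via A - F - D - H.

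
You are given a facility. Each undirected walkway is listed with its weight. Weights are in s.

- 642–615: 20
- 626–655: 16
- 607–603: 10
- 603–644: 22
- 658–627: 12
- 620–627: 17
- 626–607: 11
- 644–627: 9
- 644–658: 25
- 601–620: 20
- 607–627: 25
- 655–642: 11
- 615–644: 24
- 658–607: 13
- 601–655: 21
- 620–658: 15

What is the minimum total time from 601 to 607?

48 s

Enumerating some paths:
601–620–658–607: 20+15+13 = 48
601–620–627–607: 20+17+25 = 62
601–620–627–658–607: 20+17+12+13 = 62
The minimum is 48 s via 601–620–658–607.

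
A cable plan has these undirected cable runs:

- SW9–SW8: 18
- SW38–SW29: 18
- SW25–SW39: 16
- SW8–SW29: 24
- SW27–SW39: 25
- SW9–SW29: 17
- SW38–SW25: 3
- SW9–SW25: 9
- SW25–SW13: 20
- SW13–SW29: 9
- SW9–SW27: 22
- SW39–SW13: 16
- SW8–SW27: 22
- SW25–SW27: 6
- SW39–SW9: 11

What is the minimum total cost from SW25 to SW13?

Enumerating some paths:
SW25–SW38–SW29–SW13: 3+18+9 = 30
SW25–SW13: 20 = 20
Cheapest is SW25–SW13 at 20.

20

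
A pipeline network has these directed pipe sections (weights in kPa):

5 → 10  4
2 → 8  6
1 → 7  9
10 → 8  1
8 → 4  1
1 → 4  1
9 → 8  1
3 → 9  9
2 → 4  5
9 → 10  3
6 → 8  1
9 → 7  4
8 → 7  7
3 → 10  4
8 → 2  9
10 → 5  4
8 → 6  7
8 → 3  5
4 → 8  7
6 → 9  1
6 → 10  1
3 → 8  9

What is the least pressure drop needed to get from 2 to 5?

18 kPa

Settle nodes by increasing distance from 2:
2: 0
4: 5  (via 2)
8: 6  (via 2)
3: 11  (via 8)
6: 13  (via 8)
7: 13  (via 8)
9: 14  (via 6)
10: 14  (via 6)
5: 18  (via 10)
Shortest route: 2 → 8 → 6 → 10 → 5 = 18 kPa.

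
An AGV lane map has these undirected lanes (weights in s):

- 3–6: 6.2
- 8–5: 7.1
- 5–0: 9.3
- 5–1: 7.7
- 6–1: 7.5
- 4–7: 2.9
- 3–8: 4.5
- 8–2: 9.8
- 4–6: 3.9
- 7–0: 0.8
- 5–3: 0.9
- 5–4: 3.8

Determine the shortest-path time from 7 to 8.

12.1 s

Enumerating some paths:
7 → 0 → 5 → 8: 0.8+9.3+7.1 = 17.2
7 → 0 → 5 → 3 → 8: 0.8+9.3+0.9+4.5 = 15.5
7 → 4 → 5 → 3 → 8: 2.9+3.8+0.9+4.5 = 12.1
7 → 4 → 5 → 8: 2.9+3.8+7.1 = 13.8
The minimum is 12.1 s via 7 → 4 → 5 → 3 → 8.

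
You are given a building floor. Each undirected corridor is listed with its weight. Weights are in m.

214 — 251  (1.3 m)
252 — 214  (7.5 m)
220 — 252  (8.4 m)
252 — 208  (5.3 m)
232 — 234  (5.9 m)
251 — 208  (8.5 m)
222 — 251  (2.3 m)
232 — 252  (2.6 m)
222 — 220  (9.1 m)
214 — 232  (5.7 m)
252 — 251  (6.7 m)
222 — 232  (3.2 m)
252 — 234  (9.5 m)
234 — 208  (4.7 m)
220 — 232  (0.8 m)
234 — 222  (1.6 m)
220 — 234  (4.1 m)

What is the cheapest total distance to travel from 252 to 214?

7.5 m

Settle nodes by increasing distance from 252:
252: 0
232: 2.6  (via 252)
220: 3.4  (via 232)
208: 5.3  (via 252)
222: 5.8  (via 232)
251: 6.7  (via 252)
234: 7.4  (via 222)
214: 7.5  (via 252)
Shortest route: 252–214 = 7.5 m.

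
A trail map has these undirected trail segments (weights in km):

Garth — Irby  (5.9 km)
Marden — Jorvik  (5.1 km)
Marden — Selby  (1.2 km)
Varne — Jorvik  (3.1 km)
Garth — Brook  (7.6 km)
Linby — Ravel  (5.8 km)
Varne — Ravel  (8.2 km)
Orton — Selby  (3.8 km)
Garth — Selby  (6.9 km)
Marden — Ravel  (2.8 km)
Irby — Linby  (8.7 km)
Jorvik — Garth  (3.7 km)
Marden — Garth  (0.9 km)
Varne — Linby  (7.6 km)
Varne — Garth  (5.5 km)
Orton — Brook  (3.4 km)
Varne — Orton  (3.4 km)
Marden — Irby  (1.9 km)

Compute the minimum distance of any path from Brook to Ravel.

Running Dijkstra from Brook:
Brook: 0
Orton: 3.4  (via Brook)
Varne: 6.8  (via Orton)
Selby: 7.2  (via Orton)
Garth: 7.6  (via Brook)
Marden: 8.4  (via Selby)
Jorvik: 9.9  (via Varne)
Irby: 10.3  (via Marden)
Ravel: 11.2  (via Marden)
Shortest route: Brook–Orton–Selby–Marden–Ravel = 11.2 km.

11.2 km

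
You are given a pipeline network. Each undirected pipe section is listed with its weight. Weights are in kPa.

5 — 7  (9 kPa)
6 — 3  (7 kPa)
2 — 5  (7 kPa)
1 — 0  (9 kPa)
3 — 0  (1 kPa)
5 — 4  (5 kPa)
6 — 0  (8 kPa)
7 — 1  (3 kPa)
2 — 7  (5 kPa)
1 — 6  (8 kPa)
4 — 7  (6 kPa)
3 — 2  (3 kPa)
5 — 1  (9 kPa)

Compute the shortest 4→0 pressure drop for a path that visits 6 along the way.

Shortest 4→6: 4–7–1–6 = 17
Best 6 to 0: 6–0 costing 8
Total via 6: 17 + 8 = 25 kPa.

25 kPa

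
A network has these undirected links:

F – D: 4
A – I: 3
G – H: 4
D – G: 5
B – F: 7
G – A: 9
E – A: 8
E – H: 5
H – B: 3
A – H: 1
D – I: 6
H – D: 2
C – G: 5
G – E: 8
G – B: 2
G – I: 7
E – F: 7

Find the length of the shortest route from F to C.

Shortest distances from F:
F: 0
D: 4  (via F)
H: 6  (via D)
A: 7  (via H)
B: 7  (via F)
E: 7  (via F)
G: 9  (via D)
I: 10  (via D)
C: 14  (via G)
Shortest route: F → D → G → C = 14.

14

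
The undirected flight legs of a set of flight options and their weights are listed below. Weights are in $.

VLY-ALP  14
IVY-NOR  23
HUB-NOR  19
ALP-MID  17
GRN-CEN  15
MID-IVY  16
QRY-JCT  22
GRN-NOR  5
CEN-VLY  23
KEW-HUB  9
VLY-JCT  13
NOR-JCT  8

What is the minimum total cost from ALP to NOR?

Shortest distances from ALP:
ALP: 0
VLY: 14  (via ALP)
MID: 17  (via ALP)
JCT: 27  (via VLY)
IVY: 33  (via MID)
NOR: 35  (via JCT)
Shortest route: ALP–VLY–JCT–NOR = $35.

$35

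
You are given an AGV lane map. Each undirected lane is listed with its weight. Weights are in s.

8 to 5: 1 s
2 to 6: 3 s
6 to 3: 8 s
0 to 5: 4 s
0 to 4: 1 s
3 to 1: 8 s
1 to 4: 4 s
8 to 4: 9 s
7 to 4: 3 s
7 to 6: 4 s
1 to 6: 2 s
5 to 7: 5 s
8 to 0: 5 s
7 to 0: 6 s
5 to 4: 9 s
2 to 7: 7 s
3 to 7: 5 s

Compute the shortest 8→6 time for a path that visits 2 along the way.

16 s

Best 8 to 2: 8 → 5 → 7 → 2 costing 13
Shortest 2→6: 2 → 6 = 3
Total via 2: 13 + 3 = 16 s.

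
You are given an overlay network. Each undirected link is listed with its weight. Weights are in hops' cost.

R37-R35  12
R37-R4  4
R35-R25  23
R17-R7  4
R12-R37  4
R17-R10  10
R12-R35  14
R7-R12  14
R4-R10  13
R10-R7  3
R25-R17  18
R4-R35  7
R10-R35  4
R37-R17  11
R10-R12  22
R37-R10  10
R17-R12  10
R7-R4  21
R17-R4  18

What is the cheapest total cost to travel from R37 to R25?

Candidate routes:
R37–R12–R17–R25: 4+10+18 = 32
R37–R4–R35–R25: 4+7+23 = 34
R37–R10–R7–R17–R25: 10+3+4+18 = 35
R37–R17–R25: 11+18 = 29
Cheapest is R37–R17–R25 at 29 hops' cost.

29 hops' cost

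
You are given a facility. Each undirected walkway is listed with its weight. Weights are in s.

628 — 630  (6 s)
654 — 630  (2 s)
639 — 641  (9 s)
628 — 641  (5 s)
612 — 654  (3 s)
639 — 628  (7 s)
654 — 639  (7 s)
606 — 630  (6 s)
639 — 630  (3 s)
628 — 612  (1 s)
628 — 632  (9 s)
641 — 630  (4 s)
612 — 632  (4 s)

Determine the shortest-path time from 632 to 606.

15 s

Enumerating some paths:
632–612–654–630–606: 4+3+2+6 = 15
632–612–628–630–606: 4+1+6+6 = 17
The minimum is 15 s via 632–612–654–630–606.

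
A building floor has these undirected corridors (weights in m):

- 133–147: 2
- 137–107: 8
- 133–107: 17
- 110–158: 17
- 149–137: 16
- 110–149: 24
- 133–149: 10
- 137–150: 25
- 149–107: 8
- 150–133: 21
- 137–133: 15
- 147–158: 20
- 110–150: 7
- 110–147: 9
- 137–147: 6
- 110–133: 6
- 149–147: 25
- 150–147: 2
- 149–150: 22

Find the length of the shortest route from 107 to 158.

Settle nodes by increasing distance from 107:
107: 0
137: 8  (via 107)
149: 8  (via 107)
147: 14  (via 137)
150: 16  (via 147)
133: 16  (via 147)
110: 22  (via 133)
158: 34  (via 147)
Shortest route: 107–137–147–158 = 34 m.

34 m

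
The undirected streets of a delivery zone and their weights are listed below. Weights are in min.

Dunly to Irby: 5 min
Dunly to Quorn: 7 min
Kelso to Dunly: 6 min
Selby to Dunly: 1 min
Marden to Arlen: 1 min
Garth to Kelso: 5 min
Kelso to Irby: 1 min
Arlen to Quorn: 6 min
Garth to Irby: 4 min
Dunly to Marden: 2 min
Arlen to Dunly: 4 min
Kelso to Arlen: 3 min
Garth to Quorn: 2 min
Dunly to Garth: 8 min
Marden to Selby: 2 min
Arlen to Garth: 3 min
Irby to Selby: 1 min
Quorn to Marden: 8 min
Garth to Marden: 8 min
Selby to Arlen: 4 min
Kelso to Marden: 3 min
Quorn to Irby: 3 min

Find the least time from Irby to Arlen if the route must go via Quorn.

8 min

Best Irby to Quorn: Irby–Quorn costing 3
Best Quorn to Arlen: Quorn–Garth–Arlen costing 5
Total via Quorn: 3 + 5 = 8 min.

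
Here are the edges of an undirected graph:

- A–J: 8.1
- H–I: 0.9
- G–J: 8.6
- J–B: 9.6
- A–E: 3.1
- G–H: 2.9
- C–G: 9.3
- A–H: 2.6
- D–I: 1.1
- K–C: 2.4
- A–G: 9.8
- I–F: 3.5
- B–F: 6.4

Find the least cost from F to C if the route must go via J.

33

Best F to J: F–I–H–A–J costing 15.1
Shortest J→C: J–G–C = 17.9
Total via J: 15.1 + 17.9 = 33.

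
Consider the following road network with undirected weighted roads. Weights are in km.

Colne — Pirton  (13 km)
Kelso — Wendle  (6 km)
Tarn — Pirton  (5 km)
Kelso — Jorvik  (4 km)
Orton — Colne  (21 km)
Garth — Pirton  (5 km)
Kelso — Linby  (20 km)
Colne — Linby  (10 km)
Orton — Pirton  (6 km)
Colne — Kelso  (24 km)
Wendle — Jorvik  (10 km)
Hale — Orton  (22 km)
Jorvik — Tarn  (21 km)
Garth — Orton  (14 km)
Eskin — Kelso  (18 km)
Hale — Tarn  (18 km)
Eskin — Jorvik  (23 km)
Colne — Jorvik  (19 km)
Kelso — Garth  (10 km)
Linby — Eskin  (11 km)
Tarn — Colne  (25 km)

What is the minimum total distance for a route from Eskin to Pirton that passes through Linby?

Shortest Eskin→Linby: Eskin → Linby = 11
Best Linby to Pirton: Linby → Colne → Pirton costing 23
Total via Linby: 11 + 23 = 34 km.

34 km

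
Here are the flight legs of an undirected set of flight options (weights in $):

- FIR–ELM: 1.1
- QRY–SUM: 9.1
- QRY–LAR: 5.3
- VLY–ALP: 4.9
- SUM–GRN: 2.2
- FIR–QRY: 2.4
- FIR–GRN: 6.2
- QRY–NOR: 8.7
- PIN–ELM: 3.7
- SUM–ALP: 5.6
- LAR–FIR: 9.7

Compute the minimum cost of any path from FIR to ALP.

Compare a few routes:
FIR - QRY - SUM - ALP: 2.4+9.1+5.6 = 17.1
FIR - GRN - SUM - ALP: 6.2+2.2+5.6 = 14
The minimum is $14 via FIR - GRN - SUM - ALP.

$14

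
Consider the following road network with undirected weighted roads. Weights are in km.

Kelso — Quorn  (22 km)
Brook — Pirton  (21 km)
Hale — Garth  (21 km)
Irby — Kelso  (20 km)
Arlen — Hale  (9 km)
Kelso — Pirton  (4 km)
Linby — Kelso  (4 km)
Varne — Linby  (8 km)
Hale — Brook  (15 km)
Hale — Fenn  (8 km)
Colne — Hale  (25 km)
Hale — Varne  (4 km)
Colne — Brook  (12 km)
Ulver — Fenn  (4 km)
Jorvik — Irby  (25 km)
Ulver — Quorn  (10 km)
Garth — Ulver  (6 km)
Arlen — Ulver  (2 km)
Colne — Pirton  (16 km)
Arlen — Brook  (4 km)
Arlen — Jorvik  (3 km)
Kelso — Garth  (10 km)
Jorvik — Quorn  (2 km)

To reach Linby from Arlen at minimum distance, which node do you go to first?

Enumerating some paths:
Arlen–Ulver–Garth–Kelso–Linby: 2+6+10+4 = 22
Arlen–Hale–Varne–Linby: 9+4+8 = 21
Arlen–Ulver–Fenn–Hale–Varne–Linby: 2+4+8+4+8 = 26
Cheapest is Arlen–Hale–Varne–Linby at 21 km.
So from Arlen the first move is to Hale.

Hale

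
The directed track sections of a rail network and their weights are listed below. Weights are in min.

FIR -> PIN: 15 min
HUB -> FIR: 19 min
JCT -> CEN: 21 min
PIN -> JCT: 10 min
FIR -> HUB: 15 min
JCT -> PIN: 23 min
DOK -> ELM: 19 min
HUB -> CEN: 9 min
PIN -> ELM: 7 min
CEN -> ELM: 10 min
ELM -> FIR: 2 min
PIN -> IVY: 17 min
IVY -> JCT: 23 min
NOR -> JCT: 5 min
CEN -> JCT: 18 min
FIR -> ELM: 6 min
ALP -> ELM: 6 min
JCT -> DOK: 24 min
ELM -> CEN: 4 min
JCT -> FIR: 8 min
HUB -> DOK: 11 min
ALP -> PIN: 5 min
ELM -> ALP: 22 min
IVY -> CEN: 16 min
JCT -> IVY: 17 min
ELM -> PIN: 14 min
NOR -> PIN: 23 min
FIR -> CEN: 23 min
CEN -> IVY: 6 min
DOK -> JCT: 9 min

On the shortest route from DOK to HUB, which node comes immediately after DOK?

JCT

Enumerating some paths:
DOK - JCT - FIR - HUB: 9+8+15 = 32
DOK - ELM - FIR - HUB: 19+2+15 = 36
DOK - JCT - PIN - ELM - FIR - HUB: 9+23+7+2+15 = 56
The minimum is 32 min via DOK - JCT - FIR - HUB.
So from DOK the first move is to JCT.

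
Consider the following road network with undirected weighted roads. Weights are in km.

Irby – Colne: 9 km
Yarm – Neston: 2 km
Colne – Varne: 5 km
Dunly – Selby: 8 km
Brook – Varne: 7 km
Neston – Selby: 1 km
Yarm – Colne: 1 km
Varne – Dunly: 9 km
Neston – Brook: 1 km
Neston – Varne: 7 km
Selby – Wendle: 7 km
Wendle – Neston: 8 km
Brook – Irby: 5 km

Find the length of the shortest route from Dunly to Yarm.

11 km

Candidate routes:
Dunly → Varne → Neston → Yarm: 9+7+2 = 18
Dunly → Varne → Brook → Neston → Yarm: 9+7+1+2 = 19
Dunly → Varne → Colne → Yarm: 9+5+1 = 15
Dunly → Selby → Neston → Yarm: 8+1+2 = 11
The minimum is 11 km via Dunly → Selby → Neston → Yarm.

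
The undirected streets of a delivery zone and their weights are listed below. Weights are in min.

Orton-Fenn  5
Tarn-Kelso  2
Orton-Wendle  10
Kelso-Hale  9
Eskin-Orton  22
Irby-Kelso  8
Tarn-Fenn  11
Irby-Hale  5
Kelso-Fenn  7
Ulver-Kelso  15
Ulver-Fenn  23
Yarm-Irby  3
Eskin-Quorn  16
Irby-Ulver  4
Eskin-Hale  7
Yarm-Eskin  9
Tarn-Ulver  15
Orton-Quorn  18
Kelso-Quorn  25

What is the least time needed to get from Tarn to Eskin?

Compare a few routes:
Tarn - Kelso - Irby - Hale - Eskin: 2+8+5+7 = 22
Tarn - Kelso - Hale - Eskin: 2+9+7 = 18
Cheapest is Tarn - Kelso - Hale - Eskin at 18 min.

18 min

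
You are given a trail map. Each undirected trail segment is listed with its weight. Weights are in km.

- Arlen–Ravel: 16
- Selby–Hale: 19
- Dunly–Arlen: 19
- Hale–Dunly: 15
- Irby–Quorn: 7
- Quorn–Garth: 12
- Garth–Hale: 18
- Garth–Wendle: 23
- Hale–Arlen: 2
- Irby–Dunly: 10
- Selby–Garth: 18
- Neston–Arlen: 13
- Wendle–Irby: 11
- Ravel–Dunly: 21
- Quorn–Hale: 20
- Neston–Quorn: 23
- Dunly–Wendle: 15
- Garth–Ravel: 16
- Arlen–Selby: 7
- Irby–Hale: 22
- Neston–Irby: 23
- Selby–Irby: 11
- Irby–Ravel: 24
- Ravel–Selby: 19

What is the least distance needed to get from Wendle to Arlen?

29 km

Settle nodes by increasing distance from Wendle:
Wendle: 0
Irby: 11  (via Wendle)
Dunly: 15  (via Wendle)
Quorn: 18  (via Irby)
Selby: 22  (via Irby)
Garth: 23  (via Wendle)
Arlen: 29  (via Selby)
Shortest route: Wendle → Irby → Selby → Arlen = 29 km.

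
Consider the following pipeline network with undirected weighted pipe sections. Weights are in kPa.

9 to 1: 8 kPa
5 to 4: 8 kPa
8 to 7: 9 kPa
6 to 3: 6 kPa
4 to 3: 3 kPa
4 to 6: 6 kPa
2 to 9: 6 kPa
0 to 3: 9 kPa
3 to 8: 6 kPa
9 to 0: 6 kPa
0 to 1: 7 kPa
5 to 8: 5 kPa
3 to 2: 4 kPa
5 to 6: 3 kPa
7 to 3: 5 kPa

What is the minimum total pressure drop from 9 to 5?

19 kPa

Candidate routes:
9–2–3–8–5: 6+4+6+5 = 21
9–2–3–6–5: 6+4+6+3 = 19
9–2–3–4–5: 6+4+3+8 = 21
The minimum is 19 kPa via 9–2–3–6–5.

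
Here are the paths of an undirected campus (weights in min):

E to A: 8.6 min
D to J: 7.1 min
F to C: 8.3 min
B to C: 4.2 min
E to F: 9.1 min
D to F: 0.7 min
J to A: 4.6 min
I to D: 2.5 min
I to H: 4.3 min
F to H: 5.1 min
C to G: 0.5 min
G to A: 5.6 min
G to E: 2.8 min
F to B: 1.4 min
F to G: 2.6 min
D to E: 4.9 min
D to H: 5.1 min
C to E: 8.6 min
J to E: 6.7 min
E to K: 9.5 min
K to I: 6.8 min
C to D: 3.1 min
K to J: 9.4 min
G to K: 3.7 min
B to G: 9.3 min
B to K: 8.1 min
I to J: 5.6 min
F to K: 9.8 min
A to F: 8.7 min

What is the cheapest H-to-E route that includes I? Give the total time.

Best H to I: H–I costing 4.3
Best I to E: I–D–E costing 7.4
Total via I: 4.3 + 7.4 = 11.7 min.

11.7 min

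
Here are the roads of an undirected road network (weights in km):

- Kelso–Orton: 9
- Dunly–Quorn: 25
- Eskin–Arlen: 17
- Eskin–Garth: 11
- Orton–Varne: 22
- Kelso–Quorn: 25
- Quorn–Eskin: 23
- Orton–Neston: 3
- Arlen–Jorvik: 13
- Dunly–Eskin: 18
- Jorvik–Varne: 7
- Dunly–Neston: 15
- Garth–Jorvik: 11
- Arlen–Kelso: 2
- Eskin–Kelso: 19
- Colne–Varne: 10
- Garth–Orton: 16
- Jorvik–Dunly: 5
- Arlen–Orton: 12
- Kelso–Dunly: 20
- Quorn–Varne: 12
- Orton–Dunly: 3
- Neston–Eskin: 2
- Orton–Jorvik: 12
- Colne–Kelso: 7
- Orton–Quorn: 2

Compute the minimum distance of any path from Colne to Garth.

28 km

Running Dijkstra from Colne:
Colne: 0
Kelso: 7  (via Colne)
Arlen: 9  (via Kelso)
Varne: 10  (via Colne)
Orton: 16  (via Kelso)
Jorvik: 17  (via Varne)
Quorn: 18  (via Orton)
Neston: 19  (via Orton)
Dunly: 19  (via Orton)
Eskin: 21  (via Neston)
Garth: 28  (via Jorvik)
Shortest route: Colne–Varne–Jorvik–Garth = 28 km.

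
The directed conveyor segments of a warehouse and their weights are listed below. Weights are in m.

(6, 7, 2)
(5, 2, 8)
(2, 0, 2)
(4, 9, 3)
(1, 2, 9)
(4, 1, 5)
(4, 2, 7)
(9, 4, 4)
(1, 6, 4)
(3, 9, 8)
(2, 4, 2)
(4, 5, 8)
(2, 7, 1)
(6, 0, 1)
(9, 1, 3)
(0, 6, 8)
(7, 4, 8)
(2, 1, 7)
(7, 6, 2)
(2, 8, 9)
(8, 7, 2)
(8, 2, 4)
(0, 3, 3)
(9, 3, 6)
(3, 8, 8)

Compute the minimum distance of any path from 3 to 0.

13 m

Candidate routes:
3 - 8 - 7 - 6 - 0: 8+2+2+1 = 13
3 - 8 - 2 - 0: 8+4+2 = 14
3 - 8 - 2 - 7 - 6 - 0: 8+4+1+2+1 = 16
3 - 9 - 1 - 6 - 0: 8+3+4+1 = 16
Cheapest is 3 - 8 - 7 - 6 - 0 at 13 m.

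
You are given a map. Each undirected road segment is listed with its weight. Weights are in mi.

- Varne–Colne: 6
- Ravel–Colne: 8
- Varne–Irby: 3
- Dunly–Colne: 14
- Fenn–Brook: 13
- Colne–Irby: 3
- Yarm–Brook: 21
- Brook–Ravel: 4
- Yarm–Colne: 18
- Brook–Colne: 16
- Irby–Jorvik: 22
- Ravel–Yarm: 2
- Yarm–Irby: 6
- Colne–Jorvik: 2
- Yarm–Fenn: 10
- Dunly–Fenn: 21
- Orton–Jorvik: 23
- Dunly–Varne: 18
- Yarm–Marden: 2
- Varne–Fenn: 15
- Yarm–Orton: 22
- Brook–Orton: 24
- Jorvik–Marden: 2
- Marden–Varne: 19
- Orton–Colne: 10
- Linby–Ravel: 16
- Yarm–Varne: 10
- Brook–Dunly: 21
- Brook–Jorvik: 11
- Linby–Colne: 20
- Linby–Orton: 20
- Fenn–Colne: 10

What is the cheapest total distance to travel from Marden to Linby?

20 mi

Candidate routes:
Marden → Jorvik → Colne → Ravel → Linby: 2+2+8+16 = 28
Marden → Yarm → Ravel → Linby: 2+2+16 = 20
Marden → Jorvik → Colne → Irby → Yarm → Ravel → Linby: 2+2+3+6+2+16 = 31
Marden → Jorvik → Colne → Linby: 2+2+20 = 24
Cheapest is Marden → Yarm → Ravel → Linby at 20 mi.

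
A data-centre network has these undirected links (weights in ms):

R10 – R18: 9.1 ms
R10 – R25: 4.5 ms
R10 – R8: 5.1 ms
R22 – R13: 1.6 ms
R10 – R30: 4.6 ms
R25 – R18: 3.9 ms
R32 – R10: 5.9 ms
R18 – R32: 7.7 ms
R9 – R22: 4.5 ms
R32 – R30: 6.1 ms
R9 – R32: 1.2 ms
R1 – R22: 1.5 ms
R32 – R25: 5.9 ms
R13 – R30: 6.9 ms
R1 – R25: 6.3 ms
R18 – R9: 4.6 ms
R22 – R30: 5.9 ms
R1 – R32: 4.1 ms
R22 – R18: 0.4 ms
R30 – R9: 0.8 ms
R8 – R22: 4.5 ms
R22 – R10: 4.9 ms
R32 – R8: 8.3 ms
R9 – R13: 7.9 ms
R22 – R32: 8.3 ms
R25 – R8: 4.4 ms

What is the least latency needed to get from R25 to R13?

Running Dijkstra from R25:
R25: 0
R18: 3.9  (via R25)
R22: 4.3  (via R18)
R8: 4.4  (via R25)
R10: 4.5  (via R25)
R1: 5.8  (via R22)
R32: 5.9  (via R25)
R13: 5.9  (via R22)
Shortest route: R25–R18–R22–R13 = 5.9 ms.

5.9 ms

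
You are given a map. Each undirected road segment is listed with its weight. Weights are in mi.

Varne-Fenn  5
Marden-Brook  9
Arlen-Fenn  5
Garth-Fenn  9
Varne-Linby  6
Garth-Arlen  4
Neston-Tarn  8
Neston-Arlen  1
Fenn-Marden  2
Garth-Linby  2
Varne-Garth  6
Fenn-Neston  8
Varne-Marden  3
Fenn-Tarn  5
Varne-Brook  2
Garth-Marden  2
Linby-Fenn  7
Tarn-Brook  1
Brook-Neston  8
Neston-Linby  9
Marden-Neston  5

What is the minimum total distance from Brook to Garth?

7 mi

Shortest distances from Brook:
Brook: 0
Tarn: 1  (via Brook)
Varne: 2  (via Brook)
Marden: 5  (via Varne)
Fenn: 6  (via Tarn)
Garth: 7  (via Marden)
Shortest route: Brook–Varne–Marden–Garth = 7 mi.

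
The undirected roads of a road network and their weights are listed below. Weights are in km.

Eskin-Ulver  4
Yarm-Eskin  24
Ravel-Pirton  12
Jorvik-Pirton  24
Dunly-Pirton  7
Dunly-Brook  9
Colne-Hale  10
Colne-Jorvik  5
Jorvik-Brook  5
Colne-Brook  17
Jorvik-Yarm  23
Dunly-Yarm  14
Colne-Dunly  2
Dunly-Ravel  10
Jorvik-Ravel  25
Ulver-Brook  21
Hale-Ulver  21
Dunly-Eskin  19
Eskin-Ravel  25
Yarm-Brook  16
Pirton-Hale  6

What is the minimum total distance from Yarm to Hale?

Settle nodes by increasing distance from Yarm:
Yarm: 0
Dunly: 14  (via Yarm)
Brook: 16  (via Yarm)
Colne: 16  (via Dunly)
Jorvik: 21  (via Brook)
Pirton: 21  (via Dunly)
Ravel: 24  (via Dunly)
Eskin: 24  (via Yarm)
Hale: 26  (via Colne)
Shortest route: Yarm → Dunly → Colne → Hale = 26 km.

26 km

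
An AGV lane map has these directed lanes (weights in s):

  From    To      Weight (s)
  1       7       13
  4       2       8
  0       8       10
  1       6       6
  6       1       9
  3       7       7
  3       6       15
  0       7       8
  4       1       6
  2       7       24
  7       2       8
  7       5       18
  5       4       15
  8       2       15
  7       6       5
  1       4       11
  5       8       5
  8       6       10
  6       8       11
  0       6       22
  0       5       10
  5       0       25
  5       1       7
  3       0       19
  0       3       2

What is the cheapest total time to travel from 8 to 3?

Enumerating some paths:
8 → 6 → 1 → 7 → 5 → 0 → 3: 10+9+13+18+25+2 = 77
8 → 2 → 7 → 5 → 0 → 3: 15+24+18+25+2 = 84
The minimum is 77 s via 8 → 6 → 1 → 7 → 5 → 0 → 3.

77 s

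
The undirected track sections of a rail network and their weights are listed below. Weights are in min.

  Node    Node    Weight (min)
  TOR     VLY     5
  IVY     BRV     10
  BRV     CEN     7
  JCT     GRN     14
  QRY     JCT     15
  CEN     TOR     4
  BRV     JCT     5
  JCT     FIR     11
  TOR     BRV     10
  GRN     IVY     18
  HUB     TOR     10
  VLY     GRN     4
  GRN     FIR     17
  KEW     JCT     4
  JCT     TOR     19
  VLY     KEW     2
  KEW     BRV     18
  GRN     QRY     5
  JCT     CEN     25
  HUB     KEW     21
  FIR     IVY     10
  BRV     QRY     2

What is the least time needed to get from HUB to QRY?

Shortest distances from HUB:
HUB: 0
TOR: 10  (via HUB)
CEN: 14  (via TOR)
VLY: 15  (via TOR)
KEW: 17  (via VLY)
GRN: 19  (via VLY)
BRV: 20  (via TOR)
JCT: 21  (via KEW)
QRY: 22  (via BRV)
Shortest route: HUB → TOR → BRV → QRY = 22 min.

22 min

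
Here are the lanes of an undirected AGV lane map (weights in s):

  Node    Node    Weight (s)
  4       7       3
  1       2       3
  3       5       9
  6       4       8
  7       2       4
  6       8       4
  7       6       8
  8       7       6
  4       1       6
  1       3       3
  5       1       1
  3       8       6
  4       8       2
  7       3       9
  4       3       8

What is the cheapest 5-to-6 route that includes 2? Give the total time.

Shortest 5→2: 5–1–2 = 4
Best 2 to 6: 2–7–6 costing 12
Total via 2: 4 + 12 = 16 s.

16 s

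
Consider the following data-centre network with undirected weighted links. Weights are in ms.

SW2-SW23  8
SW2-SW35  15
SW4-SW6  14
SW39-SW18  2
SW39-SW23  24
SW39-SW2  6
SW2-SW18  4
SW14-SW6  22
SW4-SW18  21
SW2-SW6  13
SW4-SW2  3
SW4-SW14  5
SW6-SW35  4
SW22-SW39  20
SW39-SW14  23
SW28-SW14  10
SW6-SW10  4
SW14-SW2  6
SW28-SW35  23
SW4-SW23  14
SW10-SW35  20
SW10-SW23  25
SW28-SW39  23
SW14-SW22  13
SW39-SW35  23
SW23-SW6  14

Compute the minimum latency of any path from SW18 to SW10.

21 ms

Candidate routes:
SW18 - SW2 - SW6 - SW10: 4+13+4 = 21
SW18 - SW2 - SW4 - SW6 - SW10: 4+3+14+4 = 25
SW18 - SW39 - SW2 - SW6 - SW10: 2+6+13+4 = 25
The minimum is 21 ms via SW18 - SW2 - SW6 - SW10.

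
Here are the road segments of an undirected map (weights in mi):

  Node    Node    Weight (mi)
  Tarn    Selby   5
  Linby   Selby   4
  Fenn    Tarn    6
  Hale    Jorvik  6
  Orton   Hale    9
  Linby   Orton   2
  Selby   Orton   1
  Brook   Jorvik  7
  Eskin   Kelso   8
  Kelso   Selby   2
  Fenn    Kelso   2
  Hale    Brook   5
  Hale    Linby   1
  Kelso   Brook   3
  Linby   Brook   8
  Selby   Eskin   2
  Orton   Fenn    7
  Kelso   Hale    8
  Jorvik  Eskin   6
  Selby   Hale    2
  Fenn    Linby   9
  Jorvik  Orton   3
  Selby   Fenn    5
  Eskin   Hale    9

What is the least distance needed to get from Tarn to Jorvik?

Shortest distances from Tarn:
Tarn: 0
Selby: 5  (via Tarn)
Orton: 6  (via Selby)
Fenn: 6  (via Tarn)
Hale: 7  (via Selby)
Eskin: 7  (via Selby)
Kelso: 7  (via Selby)
Linby: 8  (via Orton)
Jorvik: 9  (via Orton)
Shortest route: Tarn → Selby → Orton → Jorvik = 9 mi.

9 mi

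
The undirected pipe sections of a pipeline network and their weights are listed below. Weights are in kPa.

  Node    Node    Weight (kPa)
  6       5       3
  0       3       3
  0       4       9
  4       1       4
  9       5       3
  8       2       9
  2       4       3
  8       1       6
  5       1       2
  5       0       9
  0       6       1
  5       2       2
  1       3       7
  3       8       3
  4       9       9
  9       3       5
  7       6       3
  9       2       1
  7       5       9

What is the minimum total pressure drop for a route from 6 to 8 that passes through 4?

18 kPa

Shortest 6→4: 6 → 5 → 2 → 4 = 8
Best 4 to 8: 4 → 1 → 8 costing 10
Total via 4: 8 + 10 = 18 kPa.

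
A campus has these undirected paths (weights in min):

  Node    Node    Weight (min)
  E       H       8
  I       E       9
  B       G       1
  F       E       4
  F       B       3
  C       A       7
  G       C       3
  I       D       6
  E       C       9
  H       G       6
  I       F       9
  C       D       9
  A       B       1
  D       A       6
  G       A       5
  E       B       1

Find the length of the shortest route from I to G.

Enumerating some paths:
I–F–B–G: 9+3+1 = 13
I–D–A–B–G: 6+6+1+1 = 14
I–E–B–G: 9+1+1 = 11
The minimum is 11 min via I–E–B–G.

11 min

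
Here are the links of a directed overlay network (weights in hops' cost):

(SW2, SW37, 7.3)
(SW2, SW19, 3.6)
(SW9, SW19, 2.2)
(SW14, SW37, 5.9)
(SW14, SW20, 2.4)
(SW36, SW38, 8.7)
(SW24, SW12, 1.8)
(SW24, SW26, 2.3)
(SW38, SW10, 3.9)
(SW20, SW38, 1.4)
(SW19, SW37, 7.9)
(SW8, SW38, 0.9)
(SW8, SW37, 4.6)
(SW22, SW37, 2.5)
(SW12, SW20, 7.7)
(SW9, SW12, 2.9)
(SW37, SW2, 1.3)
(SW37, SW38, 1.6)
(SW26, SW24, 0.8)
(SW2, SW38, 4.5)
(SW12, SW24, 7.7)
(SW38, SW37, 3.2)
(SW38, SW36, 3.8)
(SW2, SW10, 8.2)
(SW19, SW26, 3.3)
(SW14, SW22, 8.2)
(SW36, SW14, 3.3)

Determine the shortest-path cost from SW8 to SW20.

Settle nodes by increasing distance from SW8:
SW8: 0
SW38: 0.9  (via SW8)
SW37: 4.1  (via SW38)
SW36: 4.7  (via SW38)
SW10: 4.8  (via SW38)
SW2: 5.4  (via SW37)
SW14: 8  (via SW36)
SW19: 9  (via SW2)
SW20: 10.4  (via SW14)
Shortest route: SW8–SW38–SW36–SW14–SW20 = 10.4 hops' cost.

10.4 hops' cost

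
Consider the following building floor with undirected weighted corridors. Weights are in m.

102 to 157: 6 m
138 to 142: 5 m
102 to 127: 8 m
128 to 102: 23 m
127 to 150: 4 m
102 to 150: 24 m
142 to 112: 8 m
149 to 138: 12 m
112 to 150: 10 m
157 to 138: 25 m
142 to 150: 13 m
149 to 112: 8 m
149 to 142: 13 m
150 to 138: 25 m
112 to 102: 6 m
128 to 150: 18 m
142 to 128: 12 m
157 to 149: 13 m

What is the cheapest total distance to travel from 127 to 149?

Shortest distances from 127:
127: 0
150: 4  (via 127)
102: 8  (via 127)
112: 14  (via 150)
157: 14  (via 102)
142: 17  (via 150)
128: 22  (via 150)
138: 22  (via 142)
149: 22  (via 112)
Shortest route: 127–150–112–149 = 22 m.

22 m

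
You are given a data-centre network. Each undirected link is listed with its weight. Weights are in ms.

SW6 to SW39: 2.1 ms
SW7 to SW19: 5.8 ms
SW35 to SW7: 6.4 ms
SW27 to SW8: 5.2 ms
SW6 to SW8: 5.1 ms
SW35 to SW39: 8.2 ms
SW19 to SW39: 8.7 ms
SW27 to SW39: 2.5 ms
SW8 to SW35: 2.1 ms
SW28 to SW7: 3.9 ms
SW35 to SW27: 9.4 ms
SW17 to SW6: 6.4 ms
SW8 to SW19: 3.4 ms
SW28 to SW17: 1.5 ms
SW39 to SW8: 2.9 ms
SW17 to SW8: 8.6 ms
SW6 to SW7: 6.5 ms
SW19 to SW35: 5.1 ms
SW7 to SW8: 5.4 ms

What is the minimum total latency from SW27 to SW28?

Compare a few routes:
SW27–SW8–SW7–SW28: 5.2+5.4+3.9 = 14.5
SW27–SW39–SW8–SW7–SW28: 2.5+2.9+5.4+3.9 = 14.7
SW27–SW39–SW6–SW17–SW28: 2.5+2.1+6.4+1.5 = 12.5
Cheapest is SW27–SW39–SW6–SW17–SW28 at 12.5 ms.

12.5 ms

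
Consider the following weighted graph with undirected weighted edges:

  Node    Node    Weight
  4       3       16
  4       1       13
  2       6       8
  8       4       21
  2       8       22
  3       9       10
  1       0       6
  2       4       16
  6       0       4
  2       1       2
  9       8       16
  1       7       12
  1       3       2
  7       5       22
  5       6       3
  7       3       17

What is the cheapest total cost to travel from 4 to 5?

26

Running Dijkstra from 4:
4: 0
1: 13  (via 4)
2: 15  (via 1)
3: 15  (via 1)
0: 19  (via 1)
8: 21  (via 4)
6: 23  (via 2)
7: 25  (via 1)
9: 25  (via 3)
5: 26  (via 6)
Shortest route: 4–1–2–6–5 = 26.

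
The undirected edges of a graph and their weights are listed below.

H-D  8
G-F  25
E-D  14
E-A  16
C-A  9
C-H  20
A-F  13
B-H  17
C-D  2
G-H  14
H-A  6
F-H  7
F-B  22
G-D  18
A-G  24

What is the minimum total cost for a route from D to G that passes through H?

22

Shortest D→H: D → H = 8
Best H to G: H → G costing 14
Total via H: 8 + 14 = 22.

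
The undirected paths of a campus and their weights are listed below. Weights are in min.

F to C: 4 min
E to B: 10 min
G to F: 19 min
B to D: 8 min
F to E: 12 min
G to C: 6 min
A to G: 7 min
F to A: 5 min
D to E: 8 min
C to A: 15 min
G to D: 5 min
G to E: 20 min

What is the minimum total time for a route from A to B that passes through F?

27 min

Shortest A→F: A → F = 5
Best F to B: F → E → B costing 22
Total via F: 5 + 22 = 27 min.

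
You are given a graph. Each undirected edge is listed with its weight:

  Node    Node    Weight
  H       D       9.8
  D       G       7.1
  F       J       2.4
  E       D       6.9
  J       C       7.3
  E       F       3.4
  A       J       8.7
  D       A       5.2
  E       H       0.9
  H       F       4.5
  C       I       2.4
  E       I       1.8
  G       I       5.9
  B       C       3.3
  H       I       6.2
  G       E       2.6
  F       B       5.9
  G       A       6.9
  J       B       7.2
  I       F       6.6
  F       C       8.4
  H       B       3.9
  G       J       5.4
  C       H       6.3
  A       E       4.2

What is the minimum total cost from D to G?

7.1

Settle nodes by increasing distance from D:
D: 0
A: 5.2  (via D)
E: 6.9  (via D)
G: 7.1  (via D)
Shortest route: D → G = 7.1.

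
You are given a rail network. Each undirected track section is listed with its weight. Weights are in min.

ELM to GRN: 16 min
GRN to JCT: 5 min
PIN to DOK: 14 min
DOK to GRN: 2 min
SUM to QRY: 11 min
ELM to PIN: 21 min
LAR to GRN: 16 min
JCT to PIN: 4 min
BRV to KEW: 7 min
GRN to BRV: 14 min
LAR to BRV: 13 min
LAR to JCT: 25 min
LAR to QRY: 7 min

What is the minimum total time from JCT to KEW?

Settle nodes by increasing distance from JCT:
JCT: 0
PIN: 4  (via JCT)
GRN: 5  (via JCT)
DOK: 7  (via GRN)
BRV: 19  (via GRN)
ELM: 21  (via GRN)
LAR: 21  (via GRN)
KEW: 26  (via BRV)
Shortest route: JCT–GRN–BRV–KEW = 26 min.

26 min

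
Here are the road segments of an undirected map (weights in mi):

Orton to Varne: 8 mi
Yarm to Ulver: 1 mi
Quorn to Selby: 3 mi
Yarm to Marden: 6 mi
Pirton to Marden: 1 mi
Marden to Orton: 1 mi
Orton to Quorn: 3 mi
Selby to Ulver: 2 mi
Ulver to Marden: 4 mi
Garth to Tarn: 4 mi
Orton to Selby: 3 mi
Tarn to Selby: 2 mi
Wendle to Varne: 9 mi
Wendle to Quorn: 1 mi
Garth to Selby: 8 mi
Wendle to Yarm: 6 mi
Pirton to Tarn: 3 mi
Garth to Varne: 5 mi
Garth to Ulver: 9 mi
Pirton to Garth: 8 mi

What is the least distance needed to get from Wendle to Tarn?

6 mi

Running Dijkstra from Wendle:
Wendle: 0
Quorn: 1  (via Wendle)
Selby: 4  (via Quorn)
Orton: 4  (via Quorn)
Marden: 5  (via Orton)
Pirton: 6  (via Marden)
Tarn: 6  (via Selby)
Shortest route: Wendle–Quorn–Selby–Tarn = 6 mi.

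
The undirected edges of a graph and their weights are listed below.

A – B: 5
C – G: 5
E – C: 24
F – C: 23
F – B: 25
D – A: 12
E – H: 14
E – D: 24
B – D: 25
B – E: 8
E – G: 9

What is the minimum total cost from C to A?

27

Enumerating some paths:
C - G - E - B - A: 5+9+8+5 = 27
C - E - B - A: 24+8+5 = 37
The minimum is 27 via C - G - E - B - A.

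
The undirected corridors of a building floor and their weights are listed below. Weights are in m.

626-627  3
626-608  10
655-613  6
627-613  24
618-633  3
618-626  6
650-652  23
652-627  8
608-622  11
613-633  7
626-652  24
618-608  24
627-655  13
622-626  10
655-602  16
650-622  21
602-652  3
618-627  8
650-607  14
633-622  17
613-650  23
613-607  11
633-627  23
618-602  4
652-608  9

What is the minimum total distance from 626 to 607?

Settle nodes by increasing distance from 626:
626: 0
627: 3  (via 626)
618: 6  (via 626)
633: 9  (via 618)
608: 10  (via 626)
622: 10  (via 626)
602: 10  (via 618)
652: 11  (via 627)
613: 16  (via 633)
655: 16  (via 627)
607: 27  (via 613)
Shortest route: 626–618–633–613–607 = 27 m.

27 m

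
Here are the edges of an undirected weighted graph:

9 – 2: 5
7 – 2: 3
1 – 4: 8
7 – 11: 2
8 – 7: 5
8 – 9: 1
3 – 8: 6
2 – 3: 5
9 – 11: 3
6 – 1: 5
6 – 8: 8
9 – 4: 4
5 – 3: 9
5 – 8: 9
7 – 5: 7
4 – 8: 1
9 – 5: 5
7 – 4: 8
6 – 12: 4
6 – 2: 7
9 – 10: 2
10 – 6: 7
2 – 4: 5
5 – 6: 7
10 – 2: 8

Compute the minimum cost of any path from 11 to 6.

Compare a few routes:
11 → 9 → 2 → 6: 3+5+7 = 15
11 → 9 → 8 → 6: 3+1+8 = 12
11 → 7 → 8 → 6: 2+5+8 = 15
Cheapest is 11 → 9 → 8 → 6 at 12.

12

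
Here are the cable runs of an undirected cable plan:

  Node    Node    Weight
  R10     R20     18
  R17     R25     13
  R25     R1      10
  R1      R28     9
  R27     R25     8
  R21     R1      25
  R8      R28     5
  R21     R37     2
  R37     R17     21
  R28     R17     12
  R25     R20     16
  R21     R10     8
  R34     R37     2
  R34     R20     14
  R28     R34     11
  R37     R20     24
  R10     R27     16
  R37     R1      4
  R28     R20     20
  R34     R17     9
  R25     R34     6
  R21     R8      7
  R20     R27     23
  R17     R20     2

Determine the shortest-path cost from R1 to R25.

Candidate routes:
R1 - R37 - R34 - R25: 4+2+6 = 12
R1 - R25: 10 = 10
Cheapest is R1 - R25 at 10.

10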